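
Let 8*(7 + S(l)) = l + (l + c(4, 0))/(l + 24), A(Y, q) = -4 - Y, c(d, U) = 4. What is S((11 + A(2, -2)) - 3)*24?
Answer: -2097/13 ≈ -161.31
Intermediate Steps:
S(l) = -7 + l/8 + (4 + l)/(8*(24 + l)) (S(l) = -7 + (l + (l + 4)/(l + 24))/8 = -7 + (l + (4 + l)/(24 + l))/8 = -7 + (l/8 + (4 + l)/(8*(24 + l))) = -7 + l/8 + (4 + l)/(8*(24 + l)))
S((11 + A(2, -2)) - 3)*24 = ((-1340 + ((11 + (-4 - 1*2)) - 3)**2 - 31*((11 + (-4 - 1*2)) - 3))/(8*(24 + ((11 + (-4 - 1*2)) - 3))))*24 = ((-1340 + ((11 + (-4 - 2)) - 3)**2 - 31*((11 + (-4 - 2)) - 3))/(8*(24 + ((11 + (-4 - 2)) - 3))))*24 = ((-1340 + ((11 - 6) - 3)**2 - 31*((11 - 6) - 3))/(8*(24 + ((11 - 6) - 3))))*24 = ((-1340 + (5 - 3)**2 - 31*(5 - 3))/(8*(24 + (5 - 3))))*24 = ((-1340 + 2**2 - 31*2)/(8*(24 + 2)))*24 = ((1/8)*(-1340 + 4 - 62)/26)*24 = ((1/8)*(1/26)*(-1398))*24 = -699/104*24 = -2097/13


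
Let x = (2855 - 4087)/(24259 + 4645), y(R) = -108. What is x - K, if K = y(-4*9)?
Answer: 390050/3613 ≈ 107.96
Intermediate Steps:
K = -108
x = -154/3613 (x = -1232/28904 = -1232*1/28904 = -154/3613 ≈ -0.042624)
x - K = -154/3613 - 1*(-108) = -154/3613 + 108 = 390050/3613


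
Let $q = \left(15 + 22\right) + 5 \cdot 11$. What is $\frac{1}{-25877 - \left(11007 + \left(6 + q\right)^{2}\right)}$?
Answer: $- \frac{1}{46488} \approx -2.1511 \cdot 10^{-5}$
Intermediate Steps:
$q = 92$ ($q = 37 + 55 = 92$)
$\frac{1}{-25877 - \left(11007 + \left(6 + q\right)^{2}\right)} = \frac{1}{-25877 - \left(11007 + \left(6 + 92\right)^{2}\right)} = \frac{1}{-25877 - 20611} = \frac{1}{-46488} = - \frac{1}{46488}$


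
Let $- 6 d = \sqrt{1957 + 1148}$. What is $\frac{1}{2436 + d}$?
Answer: $\frac{3248}{7912013} + \frac{2 \sqrt{345}}{23736039} \approx 0.00041208$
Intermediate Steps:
$d = - \frac{\sqrt{345}}{2}$ ($d = - \frac{\sqrt{1957 + 1148}}{6} = - \frac{\sqrt{3105}}{6} = - \frac{3 \sqrt{345}}{6} = - \frac{\sqrt{345}}{2} \approx -9.2871$)
$\frac{1}{2436 + d} = \frac{1}{2436 - \frac{\sqrt{345}}{2}}$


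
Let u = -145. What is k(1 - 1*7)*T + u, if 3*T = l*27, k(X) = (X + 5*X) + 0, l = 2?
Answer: -793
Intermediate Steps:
k(X) = 6*X (k(X) = 6*X + 0 = 6*X)
T = 18 (T = (2*27)/3 = (⅓)*54 = 18)
k(1 - 1*7)*T + u = (6*(1 - 1*7))*18 - 145 = (6*(1 - 7))*18 - 145 = (6*(-6))*18 - 145 = -36*18 - 145 = -648 - 145 = -793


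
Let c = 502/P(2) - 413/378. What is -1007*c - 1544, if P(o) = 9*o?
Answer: -1540505/54 ≈ -28528.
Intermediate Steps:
c = 1447/54 (c = 502/((9*2)) - 413/378 = 502/18 - 413*1/378 = 502*(1/18) - 59/54 = 251/9 - 59/54 = 1447/54 ≈ 26.796)
-1007*c - 1544 = -1007*1447/54 - 1544 = -1457129/54 - 1544 = -1540505/54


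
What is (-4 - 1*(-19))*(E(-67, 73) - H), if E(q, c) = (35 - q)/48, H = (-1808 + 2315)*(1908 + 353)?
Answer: -137558985/8 ≈ -1.7195e+7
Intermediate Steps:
H = 1146327 (H = 507*2261 = 1146327)
E(q, c) = 35/48 - q/48 (E(q, c) = (35 - q)*(1/48) = 35/48 - q/48)
(-4 - 1*(-19))*(E(-67, 73) - H) = (-4 - 1*(-19))*((35/48 - 1/48*(-67)) - 1*1146327) = (-4 + 19)*((35/48 + 67/48) - 1146327) = 15*(17/8 - 1146327) = 15*(-9170599/8) = -137558985/8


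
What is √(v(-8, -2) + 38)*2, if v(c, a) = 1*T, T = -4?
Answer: 2*√34 ≈ 11.662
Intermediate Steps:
v(c, a) = -4 (v(c, a) = 1*(-4) = -4)
√(v(-8, -2) + 38)*2 = √(-4 + 38)*2 = √34*2 = 2*√34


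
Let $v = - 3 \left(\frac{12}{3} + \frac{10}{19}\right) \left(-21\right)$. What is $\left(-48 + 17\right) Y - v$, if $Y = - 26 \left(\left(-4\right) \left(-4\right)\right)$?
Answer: $\frac{239606}{19} \approx 12611.0$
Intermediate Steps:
$Y = -416$ ($Y = \left(-26\right) 16 = -416$)
$v = \frac{5418}{19}$ ($v = - 3 \left(12 \cdot \frac{1}{3} + 10 \cdot \frac{1}{19}\right) \left(-21\right) = - 3 \left(4 + \frac{10}{19}\right) \left(-21\right) = \left(-3\right) \frac{86}{19} \left(-21\right) = \left(- \frac{258}{19}\right) \left(-21\right) = \frac{5418}{19} \approx 285.16$)
$\left(-48 + 17\right) Y - v = \left(-48 + 17\right) \left(-416\right) - \frac{5418}{19} = \left(-31\right) \left(-416\right) - \frac{5418}{19} = 12896 - \frac{5418}{19} = \frac{239606}{19}$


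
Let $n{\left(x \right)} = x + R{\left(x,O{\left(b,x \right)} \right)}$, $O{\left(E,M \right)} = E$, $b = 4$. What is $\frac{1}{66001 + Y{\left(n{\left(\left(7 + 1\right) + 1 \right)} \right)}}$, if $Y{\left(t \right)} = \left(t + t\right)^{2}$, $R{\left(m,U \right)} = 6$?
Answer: $\frac{1}{66901} \approx 1.4947 \cdot 10^{-5}$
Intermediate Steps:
$n{\left(x \right)} = 6 + x$ ($n{\left(x \right)} = x + 6 = 6 + x$)
$Y{\left(t \right)} = 4 t^{2}$ ($Y{\left(t \right)} = \left(2 t\right)^{2} = 4 t^{2}$)
$\frac{1}{66001 + Y{\left(n{\left(\left(7 + 1\right) + 1 \right)} \right)}} = \frac{1}{66001 + 4 \left(6 + \left(\left(7 + 1\right) + 1\right)\right)^{2}} = \frac{1}{66001 + 4 \left(6 + \left(8 + 1\right)\right)^{2}} = \frac{1}{66001 + 4 \left(6 + 9\right)^{2}} = \frac{1}{66001 + 4 \cdot 15^{2}} = \frac{1}{66001 + 4 \cdot 225} = \frac{1}{66001 + 900} = \frac{1}{66901}$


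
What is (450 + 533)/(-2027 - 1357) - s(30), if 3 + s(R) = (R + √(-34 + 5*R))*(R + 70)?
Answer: -10142831/3384 - 200*√29 ≈ -4074.3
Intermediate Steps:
s(R) = -3 + (70 + R)*(R + √(-34 + 5*R)) (s(R) = -3 + (R + √(-34 + 5*R))*(R + 70) = -3 + (R + √(-34 + 5*R))*(70 + R) = -3 + (70 + R)*(R + √(-34 + 5*R)))
(450 + 533)/(-2027 - 1357) - s(30) = (450 + 533)/(-2027 - 1357) - (-3 + 30² + 70*30 + 70*√(-34 + 5*30) + 30*√(-34 + 5*30)) = 983/(-3384) - (-3 + 900 + 2100 + 70*√(-34 + 150) + 30*√(-34 + 150)) = 983*(-1/3384) - (-3 + 900 + 2100 + 70*√116 + 30*√116) = -983/3384 - (-3 + 900 + 2100 + 70*(2*√29) + 30*(2*√29)) = -983/3384 - (-3 + 900 + 2100 + 140*√29 + 60*√29) = -983/3384 - (2997 + 200*√29) = -983/3384 + (-2997 - 200*√29) = -10142831/3384 - 200*√29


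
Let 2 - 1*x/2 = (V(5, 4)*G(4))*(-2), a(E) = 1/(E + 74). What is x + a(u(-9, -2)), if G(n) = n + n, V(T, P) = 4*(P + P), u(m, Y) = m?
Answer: 66821/65 ≈ 1028.0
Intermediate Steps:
V(T, P) = 8*P (V(T, P) = 4*(2*P) = 8*P)
a(E) = 1/(74 + E)
G(n) = 2*n
x = 1028 (x = 4 - 2*(8*4)*(2*4)*(-2) = 4 - 2*32*8*(-2) = 4 - 512*(-2) = 4 - 2*(-512) = 4 + 1024 = 1028)
x + a(u(-9, -2)) = 1028 + 1/(74 - 9) = 1028 + 1/65 = 66821/65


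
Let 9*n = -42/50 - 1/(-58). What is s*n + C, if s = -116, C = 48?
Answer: 13186/225 ≈ 58.604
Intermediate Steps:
n = -1193/13050 (n = (-42/50 - 1/(-58))/9 = (-42*1/50 - 1*(-1/58))/9 = (-21/25 + 1/58)/9 = (1/9)*(-1193/1450) = -1193/13050 ≈ -0.091418)
s*n + C = -116*(-1193/13050) + 48 = 2386/225 + 48 = 13186/225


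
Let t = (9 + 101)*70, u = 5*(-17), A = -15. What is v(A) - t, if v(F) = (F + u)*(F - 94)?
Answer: 3200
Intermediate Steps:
u = -85
t = 7700 (t = 110*70 = 7700)
v(F) = (-94 + F)*(-85 + F) (v(F) = (F - 85)*(F - 94) = (-85 + F)*(-94 + F) = (-94 + F)*(-85 + F))
v(A) - t = (7990 + (-15)**2 - 179*(-15)) - 1*7700 = (7990 + 225 + 2685) - 7700 = 10900 - 7700 = 3200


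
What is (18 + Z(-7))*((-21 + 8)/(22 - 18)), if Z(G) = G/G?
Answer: -247/4 ≈ -61.750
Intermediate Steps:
Z(G) = 1
(18 + Z(-7))*((-21 + 8)/(22 - 18)) = (18 + 1)*((-21 + 8)/(22 - 18)) = 19*(-13/4) = -247/4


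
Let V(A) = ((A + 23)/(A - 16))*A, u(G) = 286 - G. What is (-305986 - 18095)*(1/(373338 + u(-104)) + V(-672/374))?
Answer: -950689560987/1370336 ≈ -6.9376e+5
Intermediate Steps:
V(A) = A*(23 + A)/(-16 + A) (V(A) = ((23 + A)/(-16 + A))*A = A*(23 + A)/(-16 + A))
(-305986 - 18095)*(1/(373338 + u(-104)) + V(-672/374)) = (-305986 - 18095)*(1/(373338 + (286 - 1*(-104))) + (-672/374)*(23 - 672/374)/(-16 - 672/374)) = -324081*(1/(373338 + (286 + 104)) + (-672*1/374)*(23 - 672*1/374)/(-16 - 672*1/374)) = -324081*(1/(373338 + 390) - 336*(23 - 336/187)/(187*(-16 - 336/187))) = -324081*(1/373728 - 336/187*3965/187/(-3328/187)) = -324081*(1/373728 - 336/187*(-187/3328)*3965/187) = -324081*(1/373728 + 6405/2992) = -324081*8800481/4111008 = -950689560987/1370336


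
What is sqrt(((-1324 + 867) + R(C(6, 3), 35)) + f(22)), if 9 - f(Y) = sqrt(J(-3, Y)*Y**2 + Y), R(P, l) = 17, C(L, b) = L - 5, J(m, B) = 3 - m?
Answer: sqrt(-431 - sqrt(2926)) ≈ 22.025*I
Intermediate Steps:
C(L, b) = -5 + L
f(Y) = 9 - sqrt(Y + 6*Y**2) (f(Y) = 9 - sqrt((3 - 1*(-3))*Y**2 + Y) = 9 - sqrt((3 + 3)*Y**2 + Y) = 9 - sqrt(6*Y**2 + Y) = 9 - sqrt(Y + 6*Y**2))
sqrt(((-1324 + 867) + R(C(6, 3), 35)) + f(22)) = sqrt(((-1324 + 867) + 17) + (9 - sqrt(22*(1 + 6*22)))) = sqrt((-457 + 17) + (9 - sqrt(22*(1 + 132)))) = sqrt(-440 + (9 - sqrt(22*133))) = sqrt(-440 + (9 - sqrt(2926))) = sqrt(-431 - sqrt(2926))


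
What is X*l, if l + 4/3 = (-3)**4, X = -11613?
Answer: -925169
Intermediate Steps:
l = 239/3 (l = -4/3 + (-3)**4 = -4/3 + 81 = 239/3 ≈ 79.667)
X*l = -11613*239/3 = -925169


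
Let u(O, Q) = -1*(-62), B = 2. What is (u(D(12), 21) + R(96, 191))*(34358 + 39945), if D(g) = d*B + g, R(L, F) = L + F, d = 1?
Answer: 25931747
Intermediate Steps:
R(L, F) = F + L
D(g) = 2 + g (D(g) = 1*2 + g = 2 + g)
u(O, Q) = 62
(u(D(12), 21) + R(96, 191))*(34358 + 39945) = (62 + (191 + 96))*(34358 + 39945) = (62 + 287)*74303 = 349*74303 = 25931747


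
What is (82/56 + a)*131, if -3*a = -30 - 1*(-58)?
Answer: -86591/84 ≈ -1030.8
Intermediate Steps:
a = -28/3 (a = -(-30 - 1*(-58))/3 = -(-30 + 58)/3 = -⅓*28 = -28/3 ≈ -9.3333)
(82/56 + a)*131 = (82/56 - 28/3)*131 = (82*(1/56) - 28/3)*131 = (41/28 - 28/3)*131 = -661/84*131 = -86591/84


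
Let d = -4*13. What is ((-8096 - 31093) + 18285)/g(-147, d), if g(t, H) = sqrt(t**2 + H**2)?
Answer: -20904*sqrt(24313)/24313 ≈ -134.06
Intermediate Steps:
d = -52
g(t, H) = sqrt(H**2 + t**2)
((-8096 - 31093) + 18285)/g(-147, d) = ((-8096 - 31093) + 18285)/(sqrt((-52)**2 + (-147)**2)) = (-39189 + 18285)/(sqrt(2704 + 21609)) = -20904*sqrt(24313)/24313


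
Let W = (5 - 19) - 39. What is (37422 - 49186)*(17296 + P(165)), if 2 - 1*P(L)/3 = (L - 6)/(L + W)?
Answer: -5697737527/28 ≈ -2.0349e+8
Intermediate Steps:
W = -53 (W = -14 - 39 = -53)
P(L) = 6 - 3*(-6 + L)/(-53 + L) (P(L) = 6 - 3*(L - 6)/(L - 53) = 6 - 3*(-6 + L)/(-53 + L))
(37422 - 49186)*(17296 + P(165)) = (37422 - 49186)*(17296 + 3*(-100 + 165)/(-53 + 165)) = -11764*(17296 + 3*65/112) = -11764*(17296 + 3*(1/112)*65) = -11764*(17296 + 195/112) = -11764*1937347/112 = -5697737527/28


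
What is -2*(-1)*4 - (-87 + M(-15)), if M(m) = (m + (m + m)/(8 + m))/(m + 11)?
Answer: 2585/28 ≈ 92.321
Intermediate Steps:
M(m) = (m + 2*m/(8 + m))/(11 + m) (M(m) = (m + (2*m)/(8 + m))/(11 + m) = (m + 2*m/(8 + m))/(11 + m))
-2*(-1)*4 - (-87 + M(-15)) = -2*(-1)*4 - (-87 - 15*(10 - 15)/(88 + (-15)² + 19*(-15))) = 2*4 - (-87 - 15*(-5)/(88 + 225 - 285)) = 8 - (-87 - 15*(-5)/28) = 8 - (-87 - 15*1/28*(-5)) = 8 - (-87 + 75/28) = 8 - 1*(-2361/28) = 8 + 2361/28 = 2585/28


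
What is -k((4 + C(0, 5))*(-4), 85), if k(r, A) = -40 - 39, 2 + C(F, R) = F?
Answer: 79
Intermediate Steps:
C(F, R) = -2 + F
k(r, A) = -79
-k((4 + C(0, 5))*(-4), 85) = -1*(-79) = 79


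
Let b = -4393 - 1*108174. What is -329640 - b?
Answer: -217073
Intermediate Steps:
b = -112567 (b = -4393 - 108174 = -112567)
-329640 - b = -329640 - 1*(-112567) = -329640 + 112567 = -217073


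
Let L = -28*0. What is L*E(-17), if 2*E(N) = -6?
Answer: 0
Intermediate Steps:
L = 0
E(N) = -3 (E(N) = (1/2)*(-6) = -3)
L*E(-17) = 0*(-3) = 0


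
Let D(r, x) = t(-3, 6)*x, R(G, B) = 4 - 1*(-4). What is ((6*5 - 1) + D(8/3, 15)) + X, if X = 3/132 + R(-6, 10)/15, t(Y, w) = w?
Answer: 78907/660 ≈ 119.56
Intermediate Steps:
R(G, B) = 8 (R(G, B) = 4 + 4 = 8)
D(r, x) = 6*x
X = 367/660 (X = 3/132 + 8/15 = 3*(1/132) + 8*(1/15) = 1/44 + 8/15 = 367/660 ≈ 0.55606)
((6*5 - 1) + D(8/3, 15)) + X = ((6*5 - 1) + 6*15) + 367/660 = ((30 - 1) + 90) + 367/660 = (29 + 90) + 367/660 = 119 + 367/660 = 78907/660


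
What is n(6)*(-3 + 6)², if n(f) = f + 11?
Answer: 153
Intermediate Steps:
n(f) = 11 + f
n(6)*(-3 + 6)² = (11 + 6)*(-3 + 6)² = 17*3² = 17*9 = 153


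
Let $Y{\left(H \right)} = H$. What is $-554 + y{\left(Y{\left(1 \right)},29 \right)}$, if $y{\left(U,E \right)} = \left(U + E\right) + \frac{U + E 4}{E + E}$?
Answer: $- \frac{30275}{58} \approx -521.98$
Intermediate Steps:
$y{\left(U,E \right)} = E + U + \frac{U + 4 E}{2 E}$ ($y{\left(U,E \right)} = \left(E + U\right) + \frac{U + 4 E}{2 E} = E + U + \frac{U + 4 E}{2 E}$)
$-554 + y{\left(Y{\left(1 \right)},29 \right)} = -554 + \left(2 + 29 + 1 + \frac{1}{2} \cdot 1 \cdot \frac{1}{29}\right) = -554 + \left(2 + 29 + 1 + \frac{1}{58}\right) = -554 + \frac{1857}{58} = - \frac{30275}{58}$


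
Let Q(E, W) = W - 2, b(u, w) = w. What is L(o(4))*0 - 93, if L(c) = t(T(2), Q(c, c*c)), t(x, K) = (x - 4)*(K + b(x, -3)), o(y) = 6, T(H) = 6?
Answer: -93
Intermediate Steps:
Q(E, W) = -2 + W
t(x, K) = (-4 + x)*(-3 + K) (t(x, K) = (x - 4)*(K - 3) = (-4 + x)*(-3 + K))
L(c) = -10 + 2*c**2 (L(c) = 12 - 4*(-2 + c*c) - 3*6 + (-2 + c*c)*6 = 12 - 4*(-2 + c**2) - 18 + (-2 + c**2)*6 = 12 + (8 - 4*c**2) - 18 + (-12 + 6*c**2) = -10 + 2*c**2)
L(o(4))*0 - 93 = (-10 + 2*6**2)*0 - 93 = (-10 + 2*36)*0 - 93 = (-10 + 72)*0 - 93 = 62*0 - 93 = 0 - 93 = -93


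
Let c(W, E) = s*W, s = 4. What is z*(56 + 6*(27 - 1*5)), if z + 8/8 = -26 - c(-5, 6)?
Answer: -1316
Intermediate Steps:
c(W, E) = 4*W
z = -7 (z = -1 + (-26 - 4*(-5)) = -1 + (-26 - 1*(-20)) = -1 + (-26 + 20) = -1 - 6 = -7)
z*(56 + 6*(27 - 1*5)) = -7*(56 + 6*(27 - 1*5)) = -7*(56 + 6*(27 - 5)) = -7*(56 + 6*22) = -7*(56 + 132) = -7*188 = -1316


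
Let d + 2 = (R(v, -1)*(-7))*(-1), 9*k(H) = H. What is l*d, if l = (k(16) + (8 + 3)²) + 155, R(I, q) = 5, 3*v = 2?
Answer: 27500/3 ≈ 9166.7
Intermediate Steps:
v = ⅔ (v = (⅓)*2 = ⅔ ≈ 0.66667)
k(H) = H/9
l = 2500/9 (l = ((⅑)*16 + (8 + 3)²) + 155 = (16/9 + 11²) + 155 = (16/9 + 121) + 155 = 1105/9 + 155 = 2500/9 ≈ 277.78)
d = 33 (d = -2 + (5*(-7))*(-1) = -2 - 35*(-1) = -2 + 35 = 33)
l*d = (2500/9)*33 = 27500/3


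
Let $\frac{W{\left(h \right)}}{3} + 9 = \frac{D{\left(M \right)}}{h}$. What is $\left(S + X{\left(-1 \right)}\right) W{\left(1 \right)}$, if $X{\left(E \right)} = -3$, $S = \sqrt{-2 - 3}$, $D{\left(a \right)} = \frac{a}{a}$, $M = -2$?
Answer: $72 - 24 i \sqrt{5} \approx 72.0 - 53.666 i$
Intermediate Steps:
$D{\left(a \right)} = 1$
$S = i \sqrt{5}$ ($S = \sqrt{-5} = i \sqrt{5} \approx 2.2361 i$)
$W{\left(h \right)} = -27 + \frac{3}{h}$ ($W{\left(h \right)} = -27 + 3 \cdot 1 \frac{1}{h} = -27 + \frac{3}{h}$)
$\left(S + X{\left(-1 \right)}\right) W{\left(1 \right)} = \left(i \sqrt{5} - 3\right) \left(-27 + \frac{3}{1}\right) = \left(-3 + i \sqrt{5}\right) \left(-27 + 3 \cdot 1\right) = \left(-3 + i \sqrt{5}\right) \left(-27 + 3\right) = \left(-3 + i \sqrt{5}\right) \left(-24\right) = 72 - 24 i \sqrt{5}$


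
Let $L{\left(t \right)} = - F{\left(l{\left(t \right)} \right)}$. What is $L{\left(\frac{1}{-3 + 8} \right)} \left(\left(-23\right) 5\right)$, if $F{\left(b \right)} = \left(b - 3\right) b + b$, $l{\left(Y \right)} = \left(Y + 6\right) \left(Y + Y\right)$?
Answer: $\frac{17112}{125} \approx 136.9$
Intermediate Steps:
$l{\left(Y \right)} = 2 Y \left(6 + Y\right)$ ($l{\left(Y \right)} = \left(6 + Y\right) 2 Y = 2 Y \left(6 + Y\right)$)
$F{\left(b \right)} = b + b \left(-3 + b\right)$ ($F{\left(b \right)} = \left(-3 + b\right) b + b = b \left(-3 + b\right) + b = b + b \left(-3 + b\right)$)
$L{\left(t \right)} = - 2 t \left(-2 + 2 t \left(6 + t\right)\right) \left(6 + t\right)$ ($L{\left(t \right)} = - 2 t \left(6 + t\right) \left(-2 + 2 t \left(6 + t\right)\right) = - 2 t \left(-2 + 2 t \left(6 + t\right)\right) \left(6 + t\right)$)
$L{\left(\frac{1}{-3 + 8} \right)} \left(\left(-23\right) 5\right) = - \frac{4 \left(-1 + \frac{6 + \frac{1}{-3 + 8}}{-3 + 8}\right) \left(6 + \frac{1}{-3 + 8}\right)}{-3 + 8} \left(\left(-23\right) 5\right) = - \frac{4 \left(-1 + \frac{6 + \frac{1}{5}}{5}\right) \left(6 + \frac{1}{5}\right)}{5} \left(-115\right) = \left(-4\right) \frac{1}{5} \left(-1 + \frac{6 + \frac{1}{5}}{5}\right) \left(6 + \frac{1}{5}\right) \left(-115\right) = \left(-4\right) \frac{1}{5} \left(-1 + \frac{1}{5} \cdot \frac{31}{5}\right) \frac{31}{5} \left(-115\right) = \left(-4\right) \frac{1}{5} \left(-1 + \frac{31}{25}\right) \frac{31}{5} \left(-115\right) = \left(-4\right) \frac{1}{5} \cdot \frac{6}{25} \cdot \frac{31}{5} \left(-115\right) = \left(- \frac{744}{625}\right) \left(-115\right) = \frac{17112}{125}$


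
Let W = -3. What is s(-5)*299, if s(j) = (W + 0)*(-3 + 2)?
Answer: 897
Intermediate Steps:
s(j) = 3 (s(j) = (-3 + 0)*(-3 + 2) = -3*(-1) = 3)
s(-5)*299 = 3*299 = 897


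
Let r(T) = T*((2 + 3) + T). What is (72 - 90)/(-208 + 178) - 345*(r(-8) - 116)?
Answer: 158703/5 ≈ 31741.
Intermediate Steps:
r(T) = T*(5 + T)
(72 - 90)/(-208 + 178) - 345*(r(-8) - 116) = (72 - 90)/(-208 + 178) - 345*(-8*(5 - 8) - 116) = -18/(-30) - 345*(-8*(-3) - 116) = -18*(-1/30) - 345*(24 - 116) = ⅗ - 345*(-92) = ⅗ + 31740 = 158703/5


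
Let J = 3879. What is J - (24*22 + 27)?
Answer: 3324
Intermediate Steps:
J - (24*22 + 27) = 3879 - (24*22 + 27) = 3879 - (528 + 27) = 3879 - 1*555 = 3879 - 555 = 3324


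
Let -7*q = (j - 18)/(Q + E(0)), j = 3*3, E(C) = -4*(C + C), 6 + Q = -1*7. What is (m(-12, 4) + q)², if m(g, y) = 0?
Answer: 81/8281 ≈ 0.0097814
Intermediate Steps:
Q = -13 (Q = -6 - 1*7 = -6 - 7 = -13)
E(C) = -8*C
j = 9
q = -9/91 (q = -(9 - 18)/(7*(-13 - 8*0)) = -(-9)/(7*(-13 + 0)) = -(-9)/(7*(-13)) = -(-9)*(-1)/(7*13) = -⅐*9/13 = -9/91 ≈ -0.098901)
(m(-12, 4) + q)² = (0 - 9/91)² = (-9/91)² = 81/8281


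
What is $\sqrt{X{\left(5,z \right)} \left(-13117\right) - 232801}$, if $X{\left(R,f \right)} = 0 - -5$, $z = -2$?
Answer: $33 i \sqrt{274} \approx 546.25 i$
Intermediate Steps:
$X{\left(R,f \right)} = 5$ ($X{\left(R,f \right)} = 0 + 5 = 5$)
$\sqrt{X{\left(5,z \right)} \left(-13117\right) - 232801} = \sqrt{5 \left(-13117\right) - 232801} = \sqrt{-65585 - 232801} = \sqrt{-298386} = 33 i \sqrt{274}$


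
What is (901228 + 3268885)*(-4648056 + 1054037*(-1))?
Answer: -23778372146509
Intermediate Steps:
(901228 + 3268885)*(-4648056 + 1054037*(-1)) = 4170113*(-4648056 - 1054037) = 4170113*(-5702093) = -23778372146509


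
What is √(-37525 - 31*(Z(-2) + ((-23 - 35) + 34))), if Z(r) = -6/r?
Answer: I*√36874 ≈ 192.03*I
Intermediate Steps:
√(-37525 - 31*(Z(-2) + ((-23 - 35) + 34))) = √(-37525 - 31*(-6/(-2) + ((-23 - 35) + 34))) = √(-37525 - 31*(-6*(-½) + (-58 + 34))) = √(-37525 - 31*(3 - 24)) = √(-37525 - 31*(-21)) = √(-37525 + 651) = √(-36874) = I*√36874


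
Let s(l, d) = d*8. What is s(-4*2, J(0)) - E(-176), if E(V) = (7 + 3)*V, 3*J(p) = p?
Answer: 1760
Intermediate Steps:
J(p) = p/3
s(l, d) = 8*d
E(V) = 10*V
s(-4*2, J(0)) - E(-176) = 8*((1/3)*0) - 10*(-176) = 8*0 - 1*(-1760) = 0 + 1760 = 1760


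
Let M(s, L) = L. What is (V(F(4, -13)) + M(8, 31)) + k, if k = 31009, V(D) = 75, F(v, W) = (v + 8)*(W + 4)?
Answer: 31115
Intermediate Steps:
F(v, W) = (4 + W)*(8 + v) (F(v, W) = (8 + v)*(4 + W) = (4 + W)*(8 + v))
(V(F(4, -13)) + M(8, 31)) + k = (75 + 31) + 31009 = 106 + 31009 = 31115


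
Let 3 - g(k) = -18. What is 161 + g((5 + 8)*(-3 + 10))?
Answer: 182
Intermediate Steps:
g(k) = 21 (g(k) = 3 - 1*(-18) = 3 + 18 = 21)
161 + g((5 + 8)*(-3 + 10)) = 161 + 21 = 182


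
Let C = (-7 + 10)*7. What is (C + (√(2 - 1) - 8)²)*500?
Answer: 35000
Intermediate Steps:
C = 21 (C = 3*7 = 21)
(C + (√(2 - 1) - 8)²)*500 = (21 + (√(2 - 1) - 8)²)*500 = (21 + (√1 - 8)²)*500 = (21 + (1 - 8)²)*500 = (21 + (-7)²)*500 = (21 + 49)*500 = 70*500 = 35000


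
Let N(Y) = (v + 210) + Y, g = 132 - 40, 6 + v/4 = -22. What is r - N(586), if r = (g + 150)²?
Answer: 57880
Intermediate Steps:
v = -112 (v = -24 + 4*(-22) = -24 - 88 = -112)
g = 92
N(Y) = 98 + Y (N(Y) = (-112 + 210) + Y = 98 + Y)
r = 58564 (r = (92 + 150)² = 242² = 58564)
r - N(586) = 58564 - (98 + 586) = 58564 - 1*684 = 58564 - 684 = 57880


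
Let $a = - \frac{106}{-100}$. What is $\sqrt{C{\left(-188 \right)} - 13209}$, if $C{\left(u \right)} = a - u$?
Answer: $\frac{27 i \sqrt{1786}}{10} \approx 114.1 i$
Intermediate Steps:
$a = \frac{53}{50}$ ($a = \left(-106\right) \left(- \frac{1}{100}\right) = \frac{53}{50} \approx 1.06$)
$C{\left(u \right)} = \frac{53}{50} - u$
$\sqrt{C{\left(-188 \right)} - 13209} = \sqrt{\left(\frac{53}{50} - -188\right) - 13209} = \sqrt{\left(\frac{53}{50} + 188\right) - 13209} = \sqrt{\frac{9453}{50} - 13209} = \sqrt{- \frac{650997}{50}} = \frac{27 i \sqrt{1786}}{10}$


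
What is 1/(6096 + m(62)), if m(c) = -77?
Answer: 1/6019 ≈ 0.00016614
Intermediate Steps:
1/(6096 + m(62)) = 1/(6096 - 77) = 1/6019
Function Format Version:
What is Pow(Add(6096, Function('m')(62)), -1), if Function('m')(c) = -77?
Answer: Rational(1, 6019) ≈ 0.00016614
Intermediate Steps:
Pow(Add(6096, Function('m')(62)), -1) = Pow(Add(6096, -77), -1) = Pow(6019, -1) = Rational(1, 6019)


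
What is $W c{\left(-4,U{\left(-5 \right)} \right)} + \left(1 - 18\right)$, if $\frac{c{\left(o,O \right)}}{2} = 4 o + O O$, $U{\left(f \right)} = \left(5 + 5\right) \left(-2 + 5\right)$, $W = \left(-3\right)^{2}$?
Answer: $15895$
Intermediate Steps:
$W = 9$
$U{\left(f \right)} = 30$ ($U{\left(f \right)} = 10 \cdot 3 = 30$)
$c{\left(o,O \right)} = 2 O^{2} + 8 o$ ($c{\left(o,O \right)} = 2 \left(4 o + O O\right) = 2 \left(4 o + O^{2}\right) = 2 \left(O^{2} + 4 o\right) = 2 O^{2} + 8 o$)
$W c{\left(-4,U{\left(-5 \right)} \right)} + \left(1 - 18\right) = 9 \left(2 \cdot 30^{2} + 8 \left(-4\right)\right) + \left(1 - 18\right) = 9 \left(2 \cdot 900 - 32\right) - 17 = 9 \left(1800 - 32\right) - 17 = 9 \cdot 1768 - 17 = 15912 - 17 = 15895$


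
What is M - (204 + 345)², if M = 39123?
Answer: -262278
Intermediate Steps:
M - (204 + 345)² = 39123 - (204 + 345)² = 39123 - 1*549² = 39123 - 1*301401 = 39123 - 301401 = -262278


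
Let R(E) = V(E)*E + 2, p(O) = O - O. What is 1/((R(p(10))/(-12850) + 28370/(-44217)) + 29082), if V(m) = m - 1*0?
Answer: 284094225/8261845929983 ≈ 3.4386e-5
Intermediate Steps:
p(O) = 0
V(m) = m (V(m) = m + 0 = m)
R(E) = 2 + E² (R(E) = E*E + 2 = E² + 2 = 2 + E²)
1/((R(p(10))/(-12850) + 28370/(-44217)) + 29082) = 1/(((2 + 0²)/(-12850) + 28370/(-44217)) + 29082) = 1/(((2 + 0)*(-1/12850) + 28370*(-1/44217)) + 29082) = 1/((2*(-1/12850) - 28370/44217) + 29082) = 1/((-1/6425 - 28370/44217) + 29082) = 1/(-182321467/284094225 + 29082) = 1/(8261845929983/284094225) = 284094225/8261845929983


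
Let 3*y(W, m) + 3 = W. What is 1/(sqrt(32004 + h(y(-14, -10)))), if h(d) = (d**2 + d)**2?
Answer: 9*sqrt(662242)/1324484 ≈ 0.0055297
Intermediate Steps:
y(W, m) = -1 + W/3
h(d) = (d + d**2)**2
1/(sqrt(32004 + h(y(-14, -10)))) = 1/(sqrt(32004 + (-1 + (1/3)*(-14))**2*(1 + (-1 + (1/3)*(-14)))**2)) = 1/(sqrt(32004 + (-1 - 14/3)**2*(1 + (-1 - 14/3))**2)) = 1/(sqrt(32004 + (-17/3)**2*(1 - 17/3)**2)) = 1/(sqrt(32004 + 289*(-14/3)**2/9)) = 1/(sqrt(32004 + (289/9)*(196/9))) = 1/(sqrt(32004 + 56644/81)) = 1/(sqrt(2648968/81)) = 1/(2*sqrt(662242)/9) = 9*sqrt(662242)/1324484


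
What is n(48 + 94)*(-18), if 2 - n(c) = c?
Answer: 2520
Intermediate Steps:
n(c) = 2 - c
n(48 + 94)*(-18) = (2 - (48 + 94))*(-18) = (2 - 1*142)*(-18) = (2 - 142)*(-18) = -140*(-18) = 2520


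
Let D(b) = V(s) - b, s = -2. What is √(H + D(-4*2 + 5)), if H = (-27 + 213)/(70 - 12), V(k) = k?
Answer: √3538/29 ≈ 2.0511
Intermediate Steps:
H = 93/29 (H = 186/58 = 186*(1/58) = 93/29 ≈ 3.2069)
D(b) = -2 - b
√(H + D(-4*2 + 5)) = √(93/29 + (-2 - (-4*2 + 5))) = √(93/29 + (-2 - (-8 + 5))) = √(93/29 + (-2 - 1*(-3))) = √(93/29 + (-2 + 3)) = √(93/29 + 1) = √(122/29) = √3538/29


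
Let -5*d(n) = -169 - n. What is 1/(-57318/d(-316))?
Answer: 49/95530 ≈ 0.00051293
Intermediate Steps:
d(n) = 169/5 + n/5 (d(n) = -(-169 - n)/5 = 169/5 + n/5)
1/(-57318/d(-316)) = 1/(-57318/(169/5 + (1/5)*(-316))) = 1/(-57318/(169/5 - 316/5)) = 1/(-57318/(-147/5)) = 1/(-57318*(-5/147)) = 1/(95530/49) = 49/95530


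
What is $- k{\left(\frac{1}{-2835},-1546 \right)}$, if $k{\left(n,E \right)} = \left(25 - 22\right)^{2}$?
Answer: $-9$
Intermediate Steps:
$k{\left(n,E \right)} = 9$ ($k{\left(n,E \right)} = 3^{2} = 9$)
$- k{\left(\frac{1}{-2835},-1546 \right)} = \left(-1\right) 9 = -9$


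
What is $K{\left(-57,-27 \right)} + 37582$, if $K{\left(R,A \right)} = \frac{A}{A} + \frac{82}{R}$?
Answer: $\frac{2142149}{57} \approx 37582.0$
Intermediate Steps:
$K{\left(R,A \right)} = 1 + \frac{82}{R}$
$K{\left(-57,-27 \right)} + 37582 = \frac{82 - 57}{-57} + 37582 = \left(- \frac{1}{57}\right) 25 + 37582 = - \frac{25}{57} + 37582 = \frac{2142149}{57}$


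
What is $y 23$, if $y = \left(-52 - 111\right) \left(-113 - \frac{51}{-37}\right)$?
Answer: $\frac{15483370}{37} \approx 4.1847 \cdot 10^{5}$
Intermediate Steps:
$y = \frac{673190}{37}$ ($y = - 163 \left(-113 - - \frac{51}{37}\right) = - 163 \left(-113 + \frac{51}{37}\right) = \left(-163\right) \left(- \frac{4130}{37}\right) = \frac{673190}{37} \approx 18194.0$)
$y 23 = \frac{673190}{37} \cdot 23 = \frac{15483370}{37}$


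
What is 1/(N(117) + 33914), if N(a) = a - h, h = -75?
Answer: 1/34106 ≈ 2.9320e-5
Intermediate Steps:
N(a) = 75 + a (N(a) = a - 1*(-75) = a + 75 = 75 + a)
1/(N(117) + 33914) = 1/((75 + 117) + 33914) = 1/(192 + 33914) = 1/34106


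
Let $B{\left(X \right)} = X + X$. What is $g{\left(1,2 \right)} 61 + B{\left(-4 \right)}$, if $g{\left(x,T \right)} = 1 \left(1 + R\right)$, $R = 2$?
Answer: $175$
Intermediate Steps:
$g{\left(x,T \right)} = 3$ ($g{\left(x,T \right)} = 1 \left(1 + 2\right) = 1 \cdot 3 = 3$)
$B{\left(X \right)} = 2 X$
$g{\left(1,2 \right)} 61 + B{\left(-4 \right)} = 3 \cdot 61 + 2 \left(-4\right) = 183 - 8 = 175$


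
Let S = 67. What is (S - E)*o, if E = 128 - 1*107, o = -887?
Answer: -40802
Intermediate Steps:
E = 21 (E = 128 - 107 = 21)
(S - E)*o = (67 - 1*21)*(-887) = (67 - 21)*(-887) = 46*(-887) = -40802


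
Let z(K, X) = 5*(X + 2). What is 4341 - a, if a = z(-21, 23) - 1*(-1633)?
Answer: 2583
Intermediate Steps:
z(K, X) = 10 + 5*X (z(K, X) = 5*(2 + X) = 10 + 5*X)
a = 1758 (a = (10 + 5*23) - 1*(-1633) = (10 + 115) + 1633 = 125 + 1633 = 1758)
4341 - a = 4341 - 1*1758 = 4341 - 1758 = 2583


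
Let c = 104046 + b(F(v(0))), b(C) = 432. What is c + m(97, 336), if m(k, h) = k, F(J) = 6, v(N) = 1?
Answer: 104575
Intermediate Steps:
c = 104478 (c = 104046 + 432 = 104478)
c + m(97, 336) = 104478 + 97 = 104575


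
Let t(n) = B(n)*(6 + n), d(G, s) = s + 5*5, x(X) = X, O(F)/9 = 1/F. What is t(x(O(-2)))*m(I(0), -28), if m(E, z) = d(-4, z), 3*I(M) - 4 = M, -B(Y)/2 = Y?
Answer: -81/2 ≈ -40.500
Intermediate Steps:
O(F) = 9/F
B(Y) = -2*Y
I(M) = 4/3 + M/3
d(G, s) = 25 + s (d(G, s) = s + 25 = 25 + s)
m(E, z) = 25 + z
t(n) = -2*n*(6 + n) (t(n) = (-2*n)*(6 + n) = -2*n*(6 + n))
t(x(O(-2)))*m(I(0), -28) = (-2*9/(-2)*(6 + 9/(-2)))*(25 - 28) = -2*9*(-1/2)*(6 + 9*(-1/2))*(-3) = -2*(-9/2)*(6 - 9/2)*(-3) = -2*(-9/2)*3/2*(-3) = (27/2)*(-3) = -81/2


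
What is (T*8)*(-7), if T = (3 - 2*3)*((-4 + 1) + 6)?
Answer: 504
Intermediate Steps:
T = -9 (T = (3 - 6)*(-3 + 6) = -3*3 = -9)
(T*8)*(-7) = -9*8*(-7) = -72*(-7) = 504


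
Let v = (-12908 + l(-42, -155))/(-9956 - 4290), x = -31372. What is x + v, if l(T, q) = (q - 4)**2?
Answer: -446937885/14246 ≈ -31373.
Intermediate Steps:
l(T, q) = (-4 + q)**2
v = -12373/14246 (v = (-12908 + (-4 - 155)**2)/(-9956 - 4290) = (-12908 + (-159)**2)/(-14246) = (-12908 + 25281)*(-1/14246) = 12373*(-1/14246) = -12373/14246 ≈ -0.86852)
x + v = -31372 - 12373/14246 = -446937885/14246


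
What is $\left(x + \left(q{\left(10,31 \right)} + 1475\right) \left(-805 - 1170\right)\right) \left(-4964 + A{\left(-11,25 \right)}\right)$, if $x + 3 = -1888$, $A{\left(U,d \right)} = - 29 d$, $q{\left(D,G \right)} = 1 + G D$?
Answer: $20077852049$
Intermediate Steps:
$q{\left(D,G \right)} = 1 + D G$
$x = -1891$ ($x = -3 - 1888 = -1891$)
$\left(x + \left(q{\left(10,31 \right)} + 1475\right) \left(-805 - 1170\right)\right) \left(-4964 + A{\left(-11,25 \right)}\right) = \left(-1891 + \left(\left(1 + 10 \cdot 31\right) + 1475\right) \left(-805 - 1170\right)\right) \left(-4964 - 725\right) = \left(-1891 + \left(\left(1 + 310\right) + 1475\right) \left(-1975\right)\right) \left(-4964 - 725\right) = \left(-1891 + \left(311 + 1475\right) \left(-1975\right)\right) \left(-5689\right) = \left(-1891 + 1786 \left(-1975\right)\right) \left(-5689\right) = \left(-1891 - 3527350\right) \left(-5689\right) = \left(-3529241\right) \left(-5689\right) = 20077852049$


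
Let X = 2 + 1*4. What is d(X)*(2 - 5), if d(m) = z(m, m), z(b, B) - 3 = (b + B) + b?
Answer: -63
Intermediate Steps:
X = 6 (X = 2 + 4 = 6)
z(b, B) = 3 + B + 2*b (z(b, B) = 3 + ((b + B) + b) = 3 + ((B + b) + b) = 3 + (B + 2*b) = 3 + B + 2*b)
d(m) = 3 + 3*m (d(m) = 3 + m + 2*m = 3 + 3*m)
d(X)*(2 - 5) = (3 + 3*6)*(2 - 5) = (3 + 18)*(-3) = 21*(-3) = -63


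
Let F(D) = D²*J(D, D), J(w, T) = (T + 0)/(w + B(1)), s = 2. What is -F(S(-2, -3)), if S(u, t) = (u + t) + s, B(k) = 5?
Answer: 27/2 ≈ 13.500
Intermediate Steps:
J(w, T) = T/(5 + w) (J(w, T) = (T + 0)/(w + 5) = T/(5 + w))
S(u, t) = 2 + t + u (S(u, t) = (u + t) + 2 = (t + u) + 2 = 2 + t + u)
F(D) = D³/(5 + D) (F(D) = D²*(D/(5 + D)) = D³/(5 + D))
-F(S(-2, -3)) = -(2 - 3 - 2)³/(5 + (2 - 3 - 2)) = -(-3)³/(5 - 3) = -(-27)/2 = -1*(-27/2) = 27/2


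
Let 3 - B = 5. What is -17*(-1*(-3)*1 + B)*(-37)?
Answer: 629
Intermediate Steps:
B = -2 (B = 3 - 1*5 = 3 - 5 = -2)
-17*(-1*(-3)*1 + B)*(-37) = -17*(-1*(-3)*1 - 2)*(-37) = -17*(3*1 - 2)*(-37) = -17*(3 - 2)*(-37) = -17*1*(-37) = -17*(-37) = 629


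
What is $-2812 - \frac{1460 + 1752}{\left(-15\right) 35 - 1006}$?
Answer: $- \frac{4301960}{1531} \approx -2809.9$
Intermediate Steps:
$-2812 - \frac{1460 + 1752}{\left(-15\right) 35 - 1006} = -2812 - \frac{3212}{-525 - 1006} = -2812 - \frac{3212}{-1531} = -2812 - 3212 \left(- \frac{1}{1531}\right) = -2812 - - \frac{3212}{1531} = -2812 + \frac{3212}{1531} = - \frac{4301960}{1531}$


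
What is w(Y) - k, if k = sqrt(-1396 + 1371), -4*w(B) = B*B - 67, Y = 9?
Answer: -7/2 - 5*I ≈ -3.5 - 5.0*I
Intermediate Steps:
w(B) = 67/4 - B**2/4 (w(B) = -(B*B - 67)/4 = -(B**2 - 67)/4 = -(-67 + B**2)/4 = 67/4 - B**2/4)
k = 5*I (k = sqrt(-25) = 5*I ≈ 5.0*I)
w(Y) - k = (67/4 - 1/4*9**2) - 5*I = (67/4 - 1/4*81) - 5*I = (67/4 - 81/4) - 5*I = -7/2 - 5*I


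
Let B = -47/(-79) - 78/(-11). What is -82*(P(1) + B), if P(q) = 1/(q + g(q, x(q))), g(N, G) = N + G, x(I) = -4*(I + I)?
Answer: -1607405/2607 ≈ -616.57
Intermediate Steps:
x(I) = -8*I
g(N, G) = G + N
P(q) = -1/(6*q) (P(q) = 1/(q + (-8*q + q)) = 1/(q - 7*q) = 1/(-6*q) = -1/(6*q))
B = 6679/869 (B = -47*(-1/79) - 78*(-1/11) = 47/79 + 78/11 = 6679/869 ≈ 7.6858)
-82*(P(1) + B) = -82*(-⅙/1 + 6679/869) = -82*(-⅙*1 + 6679/869) = -82*(-⅙ + 6679/869) = -82*39205/5214 = -1607405/2607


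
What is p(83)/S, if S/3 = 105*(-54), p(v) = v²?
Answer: -6889/17010 ≈ -0.40500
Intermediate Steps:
S = -17010 (S = 3*(105*(-54)) = 3*(-5670) = -17010)
p(83)/S = 83²/(-17010) = 6889*(-1/17010) = -6889/17010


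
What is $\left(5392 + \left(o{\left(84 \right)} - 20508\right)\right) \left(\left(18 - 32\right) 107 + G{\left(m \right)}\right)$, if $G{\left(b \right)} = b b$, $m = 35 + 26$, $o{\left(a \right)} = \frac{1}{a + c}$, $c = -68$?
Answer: $- \frac{537643665}{16} \approx -3.3603 \cdot 10^{7}$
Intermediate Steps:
$o{\left(a \right)} = \frac{1}{-68 + a}$ ($o{\left(a \right)} = \frac{1}{a - 68} = \frac{1}{-68 + a}$)
$m = 61$
$G{\left(b \right)} = b^{2}$
$\left(5392 + \left(o{\left(84 \right)} - 20508\right)\right) \left(\left(18 - 32\right) 107 + G{\left(m \right)}\right) = \left(5392 + \left(\frac{1}{-68 + 84} - 20508\right)\right) \left(\left(18 - 32\right) 107 + 61^{2}\right) = \left(5392 - \left(20508 - \frac{1}{16}\right)\right) \left(\left(-14\right) 107 + 3721\right) = \left(5392 + \left(\frac{1}{16} - 20508\right)\right) \left(-1498 + 3721\right) = \left(5392 - \frac{328127}{16}\right) 2223 = \left(- \frac{241855}{16}\right) 2223 = - \frac{537643665}{16}$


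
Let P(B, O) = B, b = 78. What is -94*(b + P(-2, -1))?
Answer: -7144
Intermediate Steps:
-94*(b + P(-2, -1)) = -94*(78 - 2) = -94*76 = -7144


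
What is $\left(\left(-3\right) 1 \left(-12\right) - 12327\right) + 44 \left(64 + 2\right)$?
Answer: $-9387$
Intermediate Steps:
$\left(\left(-3\right) 1 \left(-12\right) - 12327\right) + 44 \left(64 + 2\right) = \left(\left(-3\right) \left(-12\right) - 12327\right) + 44 \cdot 66 = \left(36 - 12327\right) + 2904 = -12291 + 2904 = -9387$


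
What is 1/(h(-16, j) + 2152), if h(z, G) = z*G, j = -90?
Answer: 1/3592 ≈ 0.00027840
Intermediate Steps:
h(z, G) = G*z
1/(h(-16, j) + 2152) = 1/(-90*(-16) + 2152) = 1/(1440 + 2152) = 1/3592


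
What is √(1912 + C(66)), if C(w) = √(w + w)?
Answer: √(1912 + 2*√33) ≈ 43.858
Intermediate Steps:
C(w) = √2*√w (C(w) = √(2*w) = √2*√w)
√(1912 + C(66)) = √(1912 + √2*√66) = √(1912 + 2*√33)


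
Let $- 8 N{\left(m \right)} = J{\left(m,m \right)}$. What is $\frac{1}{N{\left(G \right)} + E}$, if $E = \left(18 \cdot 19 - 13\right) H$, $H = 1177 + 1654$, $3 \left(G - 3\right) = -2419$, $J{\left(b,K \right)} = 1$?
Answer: $\frac{8}{7451191} \approx 1.0737 \cdot 10^{-6}$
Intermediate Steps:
$G = - \frac{2410}{3}$ ($G = 3 + \frac{1}{3} \left(-2419\right) = 3 - \frac{2419}{3} = - \frac{2410}{3} \approx -803.33$)
$H = 2831$
$N{\left(m \right)} = - \frac{1}{8}$ ($N{\left(m \right)} = \left(- \frac{1}{8}\right) 1 = - \frac{1}{8}$)
$E = 931399$ ($E = \left(18 \cdot 19 - 13\right) 2831 = \left(342 - 13\right) 2831 = 329 \cdot 2831 = 931399$)
$\frac{1}{N{\left(G \right)} + E} = \frac{1}{- \frac{1}{8} + 931399} = \frac{1}{\frac{7451191}{8}} = \frac{8}{7451191}$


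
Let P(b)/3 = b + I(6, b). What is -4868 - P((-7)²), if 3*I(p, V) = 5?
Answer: -5020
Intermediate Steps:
I(p, V) = 5/3 (I(p, V) = (⅓)*5 = 5/3)
P(b) = 5 + 3*b (P(b) = 3*(b + 5/3) = 3*(5/3 + b) = 5 + 3*b)
-4868 - P((-7)²) = -4868 - (5 + 3*(-7)²) = -4868 - (5 + 3*49) = -4868 - (5 + 147) = -4868 - 1*152 = -4868 - 152 = -5020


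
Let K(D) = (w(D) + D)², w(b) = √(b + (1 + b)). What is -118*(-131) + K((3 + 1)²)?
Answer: 15747 + 32*√33 ≈ 15931.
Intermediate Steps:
w(b) = √(1 + 2*b)
K(D) = (D + √(1 + 2*D))² (K(D) = (√(1 + 2*D) + D)² = (D + √(1 + 2*D))²)
-118*(-131) + K((3 + 1)²) = -118*(-131) + ((3 + 1)² + √(1 + 2*(3 + 1)²))² = 15458 + (4² + √(1 + 2*4²))² = 15458 + (16 + √(1 + 2*16))² = 15458 + (16 + √(1 + 32))² = 15458 + (16 + √33)²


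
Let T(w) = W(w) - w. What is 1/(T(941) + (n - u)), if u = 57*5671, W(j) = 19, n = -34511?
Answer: -1/358680 ≈ -2.7880e-6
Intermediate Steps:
T(w) = 19 - w
u = 323247
1/(T(941) + (n - u)) = 1/((19 - 1*941) + (-34511 - 1*323247)) = 1/((19 - 941) + (-34511 - 323247)) = 1/(-922 - 357758) = 1/(-358680) = -1/358680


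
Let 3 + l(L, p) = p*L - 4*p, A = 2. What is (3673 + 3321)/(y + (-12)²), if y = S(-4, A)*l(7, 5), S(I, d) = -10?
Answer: 3497/12 ≈ 291.42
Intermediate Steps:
l(L, p) = -3 - 4*p + L*p (l(L, p) = -3 + (p*L - 4*p) = -3 + (L*p - 4*p) = -3 + (-4*p + L*p) = -3 - 4*p + L*p)
y = -120 (y = -10*(-3 - 4*5 + 7*5) = -10*(-3 - 20 + 35) = -10*12 = -120)
(3673 + 3321)/(y + (-12)²) = (3673 + 3321)/(-120 + (-12)²) = 6994/(-120 + 144) = 6994/24 = 6994*(1/24) = 3497/12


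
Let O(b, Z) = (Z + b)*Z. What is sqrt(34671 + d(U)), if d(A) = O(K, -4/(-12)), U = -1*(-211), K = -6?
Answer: sqrt(312022)/3 ≈ 186.20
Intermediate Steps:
O(b, Z) = Z*(Z + b)
U = 211
d(A) = -17/9 (d(A) = (-4/(-12))*(-4/(-12) - 6) = (-4*(-1/12))*(-4*(-1/12) - 6) = (1/3 - 6)/3 = (1/3)*(-17/3) = -17/9)
sqrt(34671 + d(U)) = sqrt(34671 - 17/9) = sqrt(312022/9) = sqrt(312022)/3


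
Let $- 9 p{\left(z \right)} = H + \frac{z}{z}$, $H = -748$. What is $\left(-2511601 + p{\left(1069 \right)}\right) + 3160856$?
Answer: $649338$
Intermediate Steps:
$p{\left(z \right)} = 83$ ($p{\left(z \right)} = - \frac{-748 + \frac{z}{z}}{9} = - \frac{-748 + 1}{9} = \left(- \frac{1}{9}\right) \left(-747\right) = 83$)
$\left(-2511601 + p{\left(1069 \right)}\right) + 3160856 = \left(-2511601 + 83\right) + 3160856 = -2511518 + 3160856 = 649338$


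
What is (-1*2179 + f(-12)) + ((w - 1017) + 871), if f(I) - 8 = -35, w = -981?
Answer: -3333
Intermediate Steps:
f(I) = -27 (f(I) = 8 - 35 = -27)
(-1*2179 + f(-12)) + ((w - 1017) + 871) = (-1*2179 - 27) + ((-981 - 1017) + 871) = (-2179 - 27) + (-1998 + 871) = -2206 - 1127 = -3333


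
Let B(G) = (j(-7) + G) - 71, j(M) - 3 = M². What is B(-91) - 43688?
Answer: -43798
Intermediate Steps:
j(M) = 3 + M²
B(G) = -19 + G (B(G) = ((3 + (-7)²) + G) - 71 = ((3 + 49) + G) - 71 = (52 + G) - 71 = -19 + G)
B(-91) - 43688 = (-19 - 91) - 43688 = -110 - 43688 = -43798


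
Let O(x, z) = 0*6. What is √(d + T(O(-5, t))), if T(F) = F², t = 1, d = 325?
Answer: 5*√13 ≈ 18.028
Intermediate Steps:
O(x, z) = 0
√(d + T(O(-5, t))) = √(325 + 0²) = √(325 + 0) = √325 = 5*√13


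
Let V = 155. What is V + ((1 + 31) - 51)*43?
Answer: -662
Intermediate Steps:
V + ((1 + 31) - 51)*43 = 155 + ((1 + 31) - 51)*43 = 155 + (32 - 51)*43 = 155 - 19*43 = 155 - 817 = -662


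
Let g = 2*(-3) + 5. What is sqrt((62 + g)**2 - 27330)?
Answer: I*sqrt(23609) ≈ 153.65*I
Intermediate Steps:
g = -1 (g = -6 + 5 = -1)
sqrt((62 + g)**2 - 27330) = sqrt((62 - 1)**2 - 27330) = sqrt(61**2 - 27330) = sqrt(3721 - 27330) = sqrt(-23609) = I*sqrt(23609)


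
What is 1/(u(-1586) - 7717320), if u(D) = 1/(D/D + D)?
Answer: -1585/12231952201 ≈ -1.2958e-7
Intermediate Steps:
u(D) = 1/(1 + D)
1/(u(-1586) - 7717320) = 1/(1/(1 - 1586) - 7717320) = 1/(1/(-1585) - 7717320) = 1/(-1/1585 - 7717320) = 1/(-12231952201/1585) = -1585/12231952201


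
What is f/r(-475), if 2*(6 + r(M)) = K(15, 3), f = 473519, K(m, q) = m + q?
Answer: 473519/3 ≈ 1.5784e+5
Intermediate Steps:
r(M) = 3 (r(M) = -6 + (15 + 3)/2 = -6 + (1/2)*18 = -6 + 9 = 3)
f/r(-475) = 473519/3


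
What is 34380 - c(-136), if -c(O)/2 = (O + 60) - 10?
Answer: 34208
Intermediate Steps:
c(O) = -100 - 2*O (c(O) = -2*((O + 60) - 10) = -2*((60 + O) - 10) = -2*(50 + O) = -100 - 2*O)
34380 - c(-136) = 34380 - (-100 - 2*(-136)) = 34380 - (-100 + 272) = 34380 - 1*172 = 34380 - 172 = 34208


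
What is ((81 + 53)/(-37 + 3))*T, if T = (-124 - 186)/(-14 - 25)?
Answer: -20770/663 ≈ -31.327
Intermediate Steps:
T = 310/39 (T = -310/(-39) = -310*(-1/39) = 310/39 ≈ 7.9487)
((81 + 53)/(-37 + 3))*T = ((81 + 53)/(-37 + 3))*(310/39) = (134/(-34))*(310/39) = (134*(-1/34))*(310/39) = -67/17*310/39 = -20770/663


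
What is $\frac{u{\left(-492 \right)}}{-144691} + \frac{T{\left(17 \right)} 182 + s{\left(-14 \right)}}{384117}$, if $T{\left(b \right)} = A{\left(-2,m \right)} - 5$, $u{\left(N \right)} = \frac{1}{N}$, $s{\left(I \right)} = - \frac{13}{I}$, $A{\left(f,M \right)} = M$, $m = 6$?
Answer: $\frac{30386295655}{63803857228356} \approx 0.00047625$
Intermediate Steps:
$T{\left(b \right)} = 1$ ($T{\left(b \right)} = 6 - 5 = 1$)
$\frac{u{\left(-492 \right)}}{-144691} + \frac{T{\left(17 \right)} 182 + s{\left(-14 \right)}}{384117} = \frac{1}{\left(-492\right) \left(-144691\right)} + \frac{1 \cdot 182 - \frac{13}{-14}}{384117} = \left(- \frac{1}{492}\right) \left(- \frac{1}{144691}\right) + \left(182 - - \frac{13}{14}\right) \frac{1}{384117} = \frac{1}{71187972} + \left(182 + \frac{13}{14}\right) \frac{1}{384117} = \frac{1}{71187972} + \frac{2561}{14} \cdot \frac{1}{384117} = \frac{1}{71187972} + \frac{2561}{5377638} = \frac{30386295655}{63803857228356}$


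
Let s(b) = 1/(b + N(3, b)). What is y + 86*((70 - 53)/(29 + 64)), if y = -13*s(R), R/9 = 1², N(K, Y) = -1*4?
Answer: 6101/465 ≈ 13.120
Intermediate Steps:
N(K, Y) = -4
R = 9 (R = 9*1² = 9*1 = 9)
s(b) = 1/(-4 + b) (s(b) = 1/(b - 4) = 1/(-4 + b))
y = -13/5 (y = -13/(-4 + 9) = -13/5 ≈ -2.6000)
y + 86*((70 - 53)/(29 + 64)) = -13/5 + 86*((70 - 53)/(29 + 64)) = -13/5 + 86*(17/93) = -13/5 + 1462/93 = 6101/465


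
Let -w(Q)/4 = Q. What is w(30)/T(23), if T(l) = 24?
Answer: -5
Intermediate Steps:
w(Q) = -4*Q
w(30)/T(23) = -4*30/24 = -120*1/24 = -5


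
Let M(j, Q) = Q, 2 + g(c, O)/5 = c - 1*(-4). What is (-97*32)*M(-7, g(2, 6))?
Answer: -62080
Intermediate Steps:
g(c, O) = 10 + 5*c (g(c, O) = -10 + 5*(c - 1*(-4)) = -10 + 5*(c + 4) = -10 + 5*(4 + c) = -10 + (20 + 5*c) = 10 + 5*c)
(-97*32)*M(-7, g(2, 6)) = (-97*32)*(10 + 5*2) = -3104*(10 + 10) = -3104*20 = -62080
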